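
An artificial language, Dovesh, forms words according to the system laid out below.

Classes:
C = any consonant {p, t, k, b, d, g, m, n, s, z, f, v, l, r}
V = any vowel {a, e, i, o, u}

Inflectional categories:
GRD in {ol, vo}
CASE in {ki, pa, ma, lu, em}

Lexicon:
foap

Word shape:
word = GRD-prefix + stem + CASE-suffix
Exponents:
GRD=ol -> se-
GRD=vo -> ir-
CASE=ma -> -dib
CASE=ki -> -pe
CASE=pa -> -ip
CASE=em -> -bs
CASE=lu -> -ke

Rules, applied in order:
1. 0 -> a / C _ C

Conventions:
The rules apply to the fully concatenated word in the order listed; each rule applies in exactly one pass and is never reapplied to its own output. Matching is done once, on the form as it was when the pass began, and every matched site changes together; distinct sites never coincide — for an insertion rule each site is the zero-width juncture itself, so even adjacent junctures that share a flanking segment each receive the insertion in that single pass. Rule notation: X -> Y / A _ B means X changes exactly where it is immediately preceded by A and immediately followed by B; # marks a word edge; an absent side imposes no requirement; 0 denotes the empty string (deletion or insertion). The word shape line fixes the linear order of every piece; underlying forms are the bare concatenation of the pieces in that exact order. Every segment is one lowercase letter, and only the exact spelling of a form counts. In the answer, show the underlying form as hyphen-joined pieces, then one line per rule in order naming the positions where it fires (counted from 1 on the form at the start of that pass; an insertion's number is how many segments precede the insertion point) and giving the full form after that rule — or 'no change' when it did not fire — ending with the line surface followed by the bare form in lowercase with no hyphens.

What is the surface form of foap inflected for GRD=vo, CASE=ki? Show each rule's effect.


underlying: ir-foap-pe
1. 0 -> a / C _ C: inserts after position(s) 2, 6: irafoapape
surface: irafoapape


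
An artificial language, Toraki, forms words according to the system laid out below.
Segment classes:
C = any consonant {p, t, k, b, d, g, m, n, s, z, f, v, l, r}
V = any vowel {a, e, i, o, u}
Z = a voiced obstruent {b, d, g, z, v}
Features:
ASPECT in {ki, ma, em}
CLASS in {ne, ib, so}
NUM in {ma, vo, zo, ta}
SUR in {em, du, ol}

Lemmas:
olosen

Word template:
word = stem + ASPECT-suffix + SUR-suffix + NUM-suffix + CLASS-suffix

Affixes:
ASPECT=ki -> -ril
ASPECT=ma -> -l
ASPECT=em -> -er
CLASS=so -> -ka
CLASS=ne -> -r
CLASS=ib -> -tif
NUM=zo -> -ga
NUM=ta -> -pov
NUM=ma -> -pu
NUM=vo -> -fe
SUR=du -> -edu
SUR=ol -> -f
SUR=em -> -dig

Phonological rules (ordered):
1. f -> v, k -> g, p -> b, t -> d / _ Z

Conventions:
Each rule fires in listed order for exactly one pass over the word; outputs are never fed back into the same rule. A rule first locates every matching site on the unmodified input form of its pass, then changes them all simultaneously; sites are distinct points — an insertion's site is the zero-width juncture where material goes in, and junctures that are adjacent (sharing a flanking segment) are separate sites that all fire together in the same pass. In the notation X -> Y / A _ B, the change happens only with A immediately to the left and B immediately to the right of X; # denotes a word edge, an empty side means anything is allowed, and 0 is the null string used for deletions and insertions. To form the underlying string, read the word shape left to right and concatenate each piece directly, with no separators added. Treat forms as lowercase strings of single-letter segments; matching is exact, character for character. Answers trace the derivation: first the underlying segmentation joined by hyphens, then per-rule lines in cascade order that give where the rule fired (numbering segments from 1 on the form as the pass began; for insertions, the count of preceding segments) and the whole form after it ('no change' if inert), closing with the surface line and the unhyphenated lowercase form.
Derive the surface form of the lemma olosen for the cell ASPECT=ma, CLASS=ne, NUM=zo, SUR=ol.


underlying: olosen-l-f-ga-r
1. f -> v, k -> g, p -> b, t -> d / _ Z: fires at position(s) 8: olosenlvgar
surface: olosenlvgar


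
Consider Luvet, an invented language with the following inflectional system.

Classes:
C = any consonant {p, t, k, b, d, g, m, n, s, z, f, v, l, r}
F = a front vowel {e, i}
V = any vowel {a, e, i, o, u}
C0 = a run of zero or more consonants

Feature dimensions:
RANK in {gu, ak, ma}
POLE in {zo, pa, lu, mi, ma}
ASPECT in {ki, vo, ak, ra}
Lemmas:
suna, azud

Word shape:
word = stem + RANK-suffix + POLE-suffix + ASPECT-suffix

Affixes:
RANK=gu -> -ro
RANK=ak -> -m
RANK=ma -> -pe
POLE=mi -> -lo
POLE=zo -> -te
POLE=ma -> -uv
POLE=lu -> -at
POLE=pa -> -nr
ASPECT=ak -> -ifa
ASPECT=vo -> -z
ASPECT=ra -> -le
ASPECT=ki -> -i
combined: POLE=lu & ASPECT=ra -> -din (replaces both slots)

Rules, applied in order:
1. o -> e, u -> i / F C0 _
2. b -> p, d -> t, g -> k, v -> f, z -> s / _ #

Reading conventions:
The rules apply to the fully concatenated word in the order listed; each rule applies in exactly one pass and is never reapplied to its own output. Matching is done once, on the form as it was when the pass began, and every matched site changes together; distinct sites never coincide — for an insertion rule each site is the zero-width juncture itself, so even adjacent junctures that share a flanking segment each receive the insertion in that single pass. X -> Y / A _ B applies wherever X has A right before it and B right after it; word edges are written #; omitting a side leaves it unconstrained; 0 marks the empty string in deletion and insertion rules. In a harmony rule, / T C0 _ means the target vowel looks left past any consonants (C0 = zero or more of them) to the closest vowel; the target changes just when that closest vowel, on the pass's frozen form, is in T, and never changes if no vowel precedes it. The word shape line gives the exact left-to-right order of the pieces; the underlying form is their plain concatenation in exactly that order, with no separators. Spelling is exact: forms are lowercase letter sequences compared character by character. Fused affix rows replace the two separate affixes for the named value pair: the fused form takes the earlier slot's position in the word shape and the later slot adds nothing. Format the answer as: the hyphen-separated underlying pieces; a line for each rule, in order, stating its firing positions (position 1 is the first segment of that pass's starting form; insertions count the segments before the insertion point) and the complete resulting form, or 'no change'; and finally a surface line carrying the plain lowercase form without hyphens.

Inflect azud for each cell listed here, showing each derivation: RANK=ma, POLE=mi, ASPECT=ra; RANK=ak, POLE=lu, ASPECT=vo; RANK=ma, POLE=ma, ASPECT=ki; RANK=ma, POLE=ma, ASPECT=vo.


cell RANK=ma, POLE=mi, ASPECT=ra:
underlying: azud-pe-lo-le
1. o -> e, u -> i / F C0 _: fires at position(s) 8: azudpelele
2. b -> p, d -> t, g -> k, v -> f, z -> s / _ #: no change
surface: azudpelele

cell RANK=ak, POLE=lu, ASPECT=vo:
underlying: azud-m-at-z
1. o -> e, u -> i / F C0 _: no change
2. b -> p, d -> t, g -> k, v -> f, z -> s / _ #: fires at position(s) 8: azudmats
surface: azudmats

cell RANK=ma, POLE=ma, ASPECT=ki:
underlying: azud-pe-uv-i
1. o -> e, u -> i / F C0 _: fires at position(s) 7: azudpeivi
2. b -> p, d -> t, g -> k, v -> f, z -> s / _ #: no change
surface: azudpeivi

cell RANK=ma, POLE=ma, ASPECT=vo:
underlying: azud-pe-uv-z
1. o -> e, u -> i / F C0 _: fires at position(s) 7: azudpeivz
2. b -> p, d -> t, g -> k, v -> f, z -> s / _ #: fires at position(s) 9: azudpeivs
surface: azudpeivs


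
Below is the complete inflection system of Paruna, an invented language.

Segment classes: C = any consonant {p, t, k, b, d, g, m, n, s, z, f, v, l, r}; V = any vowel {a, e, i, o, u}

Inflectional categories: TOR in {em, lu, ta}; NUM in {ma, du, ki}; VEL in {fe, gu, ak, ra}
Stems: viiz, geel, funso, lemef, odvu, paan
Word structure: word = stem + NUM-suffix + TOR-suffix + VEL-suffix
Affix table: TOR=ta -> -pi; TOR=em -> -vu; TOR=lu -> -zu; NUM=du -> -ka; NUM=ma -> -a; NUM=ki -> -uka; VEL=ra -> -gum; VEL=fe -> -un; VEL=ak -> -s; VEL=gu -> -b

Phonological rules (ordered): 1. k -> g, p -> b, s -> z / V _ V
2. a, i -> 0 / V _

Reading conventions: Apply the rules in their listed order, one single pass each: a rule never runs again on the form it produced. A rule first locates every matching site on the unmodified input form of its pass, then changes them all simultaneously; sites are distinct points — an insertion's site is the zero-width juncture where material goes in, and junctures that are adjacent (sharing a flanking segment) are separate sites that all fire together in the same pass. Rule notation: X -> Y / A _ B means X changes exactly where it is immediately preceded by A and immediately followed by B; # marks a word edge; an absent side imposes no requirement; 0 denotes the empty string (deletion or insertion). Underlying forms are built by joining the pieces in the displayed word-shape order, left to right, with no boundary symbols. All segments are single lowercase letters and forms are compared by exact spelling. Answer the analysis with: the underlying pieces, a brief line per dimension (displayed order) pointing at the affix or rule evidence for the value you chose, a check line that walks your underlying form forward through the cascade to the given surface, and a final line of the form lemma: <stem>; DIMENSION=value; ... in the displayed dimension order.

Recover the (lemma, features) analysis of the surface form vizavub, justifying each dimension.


underlying: viiz-a-vu-b
TOR=em - signalled by the affix -vu
NUM=ma - signalled by the affix -a
VEL=gu - signalled by the affix -b
check: viizavub -> viizavub -> vizavub
lemma: viiz; TOR=em; NUM=ma; VEL=gu


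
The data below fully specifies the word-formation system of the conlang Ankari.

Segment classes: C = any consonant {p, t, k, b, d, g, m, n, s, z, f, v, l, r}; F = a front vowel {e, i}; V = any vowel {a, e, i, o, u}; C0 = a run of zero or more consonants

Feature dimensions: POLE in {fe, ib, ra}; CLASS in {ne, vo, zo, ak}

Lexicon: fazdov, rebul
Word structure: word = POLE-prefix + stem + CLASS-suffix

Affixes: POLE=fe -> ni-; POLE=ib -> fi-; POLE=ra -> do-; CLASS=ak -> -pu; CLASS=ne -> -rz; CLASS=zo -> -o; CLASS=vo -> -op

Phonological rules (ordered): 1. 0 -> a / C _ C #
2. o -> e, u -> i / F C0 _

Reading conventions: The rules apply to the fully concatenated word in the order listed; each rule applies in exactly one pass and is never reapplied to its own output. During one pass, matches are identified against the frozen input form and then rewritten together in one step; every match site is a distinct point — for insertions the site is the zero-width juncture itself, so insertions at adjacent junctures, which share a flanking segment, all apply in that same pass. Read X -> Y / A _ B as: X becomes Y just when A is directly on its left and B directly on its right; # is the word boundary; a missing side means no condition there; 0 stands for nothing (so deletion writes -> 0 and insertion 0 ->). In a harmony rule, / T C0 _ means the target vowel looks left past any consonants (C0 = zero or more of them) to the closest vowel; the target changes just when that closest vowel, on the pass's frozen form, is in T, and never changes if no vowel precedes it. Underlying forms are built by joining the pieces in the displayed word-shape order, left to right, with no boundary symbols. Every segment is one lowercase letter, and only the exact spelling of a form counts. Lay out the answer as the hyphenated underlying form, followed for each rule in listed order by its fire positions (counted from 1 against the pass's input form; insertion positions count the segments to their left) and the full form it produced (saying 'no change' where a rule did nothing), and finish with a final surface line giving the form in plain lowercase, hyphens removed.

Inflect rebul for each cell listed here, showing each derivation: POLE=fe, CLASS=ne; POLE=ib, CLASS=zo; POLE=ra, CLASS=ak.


cell POLE=fe, CLASS=ne:
underlying: ni-rebul-rz
1. 0 -> a / C _ C #: inserts after position(s) 8: nirebulraz
2. o -> e, u -> i / F C0 _: fires at position(s) 6: nirebilraz
surface: nirebilraz

cell POLE=ib, CLASS=zo:
underlying: fi-rebul-o
1. 0 -> a / C _ C #: no change
2. o -> e, u -> i / F C0 _: fires at position(s) 6: firebilo
surface: firebilo

cell POLE=ra, CLASS=ak:
underlying: do-rebul-pu
1. 0 -> a / C _ C #: no change
2. o -> e, u -> i / F C0 _: fires at position(s) 6: dorebilpu
surface: dorebilpu


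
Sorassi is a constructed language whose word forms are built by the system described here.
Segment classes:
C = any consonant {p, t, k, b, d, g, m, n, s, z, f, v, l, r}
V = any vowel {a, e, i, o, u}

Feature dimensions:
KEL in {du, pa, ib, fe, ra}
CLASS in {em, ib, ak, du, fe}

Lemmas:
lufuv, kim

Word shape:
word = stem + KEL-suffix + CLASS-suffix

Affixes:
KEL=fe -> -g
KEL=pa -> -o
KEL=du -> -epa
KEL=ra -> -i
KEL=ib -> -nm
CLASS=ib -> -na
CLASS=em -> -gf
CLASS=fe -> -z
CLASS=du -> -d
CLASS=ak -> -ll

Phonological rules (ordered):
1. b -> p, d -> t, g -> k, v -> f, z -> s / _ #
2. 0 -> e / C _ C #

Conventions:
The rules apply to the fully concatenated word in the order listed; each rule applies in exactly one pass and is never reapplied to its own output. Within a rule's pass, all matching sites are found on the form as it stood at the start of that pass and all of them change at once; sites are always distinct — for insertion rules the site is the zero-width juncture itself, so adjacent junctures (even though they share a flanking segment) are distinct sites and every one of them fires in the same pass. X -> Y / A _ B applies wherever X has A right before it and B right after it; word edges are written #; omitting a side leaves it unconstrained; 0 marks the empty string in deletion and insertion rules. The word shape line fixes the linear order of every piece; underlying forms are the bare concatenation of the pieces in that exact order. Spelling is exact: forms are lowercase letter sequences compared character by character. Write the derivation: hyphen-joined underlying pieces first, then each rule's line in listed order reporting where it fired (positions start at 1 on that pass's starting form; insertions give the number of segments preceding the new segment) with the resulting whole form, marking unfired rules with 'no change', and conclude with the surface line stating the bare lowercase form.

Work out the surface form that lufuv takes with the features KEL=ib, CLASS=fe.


underlying: lufuv-nm-z
1. b -> p, d -> t, g -> k, v -> f, z -> s / _ #: fires at position(s) 8: lufuvnms
2. 0 -> e / C _ C #: inserts after position(s) 7: lufuvnmes
surface: lufuvnmes


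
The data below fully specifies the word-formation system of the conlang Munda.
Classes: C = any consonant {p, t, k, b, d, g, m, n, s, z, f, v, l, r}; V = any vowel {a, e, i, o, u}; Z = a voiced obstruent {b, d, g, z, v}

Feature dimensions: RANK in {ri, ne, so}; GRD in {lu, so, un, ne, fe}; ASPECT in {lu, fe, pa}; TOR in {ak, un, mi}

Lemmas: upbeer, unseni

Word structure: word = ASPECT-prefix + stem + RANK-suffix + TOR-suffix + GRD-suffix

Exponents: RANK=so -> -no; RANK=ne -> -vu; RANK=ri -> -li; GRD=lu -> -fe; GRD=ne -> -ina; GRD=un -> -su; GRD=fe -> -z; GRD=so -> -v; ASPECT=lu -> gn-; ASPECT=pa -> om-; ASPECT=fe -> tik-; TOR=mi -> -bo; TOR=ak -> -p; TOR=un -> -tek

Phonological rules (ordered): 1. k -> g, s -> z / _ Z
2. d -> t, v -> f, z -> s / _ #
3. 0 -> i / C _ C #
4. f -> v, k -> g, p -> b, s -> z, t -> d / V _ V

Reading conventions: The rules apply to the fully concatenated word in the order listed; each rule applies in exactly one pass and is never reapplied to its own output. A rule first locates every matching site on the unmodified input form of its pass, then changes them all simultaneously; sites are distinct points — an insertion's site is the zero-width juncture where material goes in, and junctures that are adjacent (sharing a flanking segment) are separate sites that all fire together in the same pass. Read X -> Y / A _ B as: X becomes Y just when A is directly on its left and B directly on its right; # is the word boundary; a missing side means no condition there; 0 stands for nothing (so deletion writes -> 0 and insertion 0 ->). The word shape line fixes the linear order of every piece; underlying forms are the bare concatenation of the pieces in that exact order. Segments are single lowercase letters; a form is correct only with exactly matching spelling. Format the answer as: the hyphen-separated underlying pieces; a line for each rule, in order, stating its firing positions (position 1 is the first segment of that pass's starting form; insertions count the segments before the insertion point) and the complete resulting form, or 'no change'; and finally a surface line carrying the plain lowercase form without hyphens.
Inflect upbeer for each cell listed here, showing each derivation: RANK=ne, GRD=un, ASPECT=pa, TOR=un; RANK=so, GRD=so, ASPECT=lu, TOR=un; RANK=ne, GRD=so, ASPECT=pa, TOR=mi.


cell RANK=ne, GRD=un, ASPECT=pa, TOR=un:
underlying: om-upbeer-vu-tek-su
1. k -> g, s -> z / _ Z: no change
2. d -> t, v -> f, z -> s / _ #: no change
3. 0 -> i / C _ C #: no change
4. f -> v, k -> g, p -> b, s -> z, t -> d / V _ V: fires at position(s) 11: omupbeervudeksu
surface: omupbeervudeksu

cell RANK=so, GRD=so, ASPECT=lu, TOR=un:
underlying: gn-upbeer-no-tek-v
1. k -> g, s -> z / _ Z: fires at position(s) 13: gnupbeernotegv
2. d -> t, v -> f, z -> s / _ #: fires at position(s) 14: gnupbeernotegf
3. 0 -> i / C _ C #: inserts after position(s) 13: gnupbeernotegif
4. f -> v, k -> g, p -> b, s -> z, t -> d / V _ V: fires at position(s) 11: gnupbeernodegif
surface: gnupbeernodegif

cell RANK=ne, GRD=so, ASPECT=pa, TOR=mi:
underlying: om-upbeer-vu-bo-v
1. k -> g, s -> z / _ Z: no change
2. d -> t, v -> f, z -> s / _ #: fires at position(s) 13: omupbeervubof
3. 0 -> i / C _ C #: no change
4. f -> v, k -> g, p -> b, s -> z, t -> d / V _ V: no change
surface: omupbeervubof


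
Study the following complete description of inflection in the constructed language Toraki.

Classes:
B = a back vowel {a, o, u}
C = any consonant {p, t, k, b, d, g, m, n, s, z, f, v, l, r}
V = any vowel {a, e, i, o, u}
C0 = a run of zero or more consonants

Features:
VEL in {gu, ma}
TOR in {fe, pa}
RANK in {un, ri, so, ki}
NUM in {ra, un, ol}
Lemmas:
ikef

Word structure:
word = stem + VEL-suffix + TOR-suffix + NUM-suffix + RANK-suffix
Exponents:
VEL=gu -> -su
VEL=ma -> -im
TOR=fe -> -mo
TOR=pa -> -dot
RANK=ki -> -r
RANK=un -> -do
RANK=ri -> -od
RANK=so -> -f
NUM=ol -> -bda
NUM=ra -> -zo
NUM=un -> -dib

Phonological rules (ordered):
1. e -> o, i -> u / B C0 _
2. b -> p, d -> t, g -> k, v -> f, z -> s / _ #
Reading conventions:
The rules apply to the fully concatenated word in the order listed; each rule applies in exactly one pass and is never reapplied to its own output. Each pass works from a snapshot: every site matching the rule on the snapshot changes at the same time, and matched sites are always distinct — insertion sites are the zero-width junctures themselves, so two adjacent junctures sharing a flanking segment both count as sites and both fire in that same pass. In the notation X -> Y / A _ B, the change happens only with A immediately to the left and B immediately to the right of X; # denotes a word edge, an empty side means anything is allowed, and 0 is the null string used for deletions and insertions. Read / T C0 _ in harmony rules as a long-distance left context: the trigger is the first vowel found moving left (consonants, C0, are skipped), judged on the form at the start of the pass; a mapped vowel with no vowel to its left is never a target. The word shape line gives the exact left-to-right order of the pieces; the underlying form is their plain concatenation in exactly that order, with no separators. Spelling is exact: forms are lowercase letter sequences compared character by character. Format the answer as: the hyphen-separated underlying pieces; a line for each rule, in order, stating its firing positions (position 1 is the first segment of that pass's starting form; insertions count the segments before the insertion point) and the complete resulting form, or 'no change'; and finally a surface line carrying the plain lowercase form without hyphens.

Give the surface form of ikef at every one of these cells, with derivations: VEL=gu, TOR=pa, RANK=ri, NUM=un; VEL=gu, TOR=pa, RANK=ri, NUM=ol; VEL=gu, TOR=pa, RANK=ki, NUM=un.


cell VEL=gu, TOR=pa, RANK=ri, NUM=un:
underlying: ikef-su-dot-dib-od
1. e -> o, i -> u / B C0 _: fires at position(s) 11: ikefsudotdubod
2. b -> p, d -> t, g -> k, v -> f, z -> s / _ #: fires at position(s) 14: ikefsudotdubot
surface: ikefsudotdubot

cell VEL=gu, TOR=pa, RANK=ri, NUM=ol:
underlying: ikef-su-dot-bda-od
1. e -> o, i -> u / B C0 _: no change
2. b -> p, d -> t, g -> k, v -> f, z -> s / _ #: fires at position(s) 14: ikefsudotbdaot
surface: ikefsudotbdaot

cell VEL=gu, TOR=pa, RANK=ki, NUM=un:
underlying: ikef-su-dot-dib-r
1. e -> o, i -> u / B C0 _: fires at position(s) 11: ikefsudotdubr
2. b -> p, d -> t, g -> k, v -> f, z -> s / _ #: no change
surface: ikefsudotdubr


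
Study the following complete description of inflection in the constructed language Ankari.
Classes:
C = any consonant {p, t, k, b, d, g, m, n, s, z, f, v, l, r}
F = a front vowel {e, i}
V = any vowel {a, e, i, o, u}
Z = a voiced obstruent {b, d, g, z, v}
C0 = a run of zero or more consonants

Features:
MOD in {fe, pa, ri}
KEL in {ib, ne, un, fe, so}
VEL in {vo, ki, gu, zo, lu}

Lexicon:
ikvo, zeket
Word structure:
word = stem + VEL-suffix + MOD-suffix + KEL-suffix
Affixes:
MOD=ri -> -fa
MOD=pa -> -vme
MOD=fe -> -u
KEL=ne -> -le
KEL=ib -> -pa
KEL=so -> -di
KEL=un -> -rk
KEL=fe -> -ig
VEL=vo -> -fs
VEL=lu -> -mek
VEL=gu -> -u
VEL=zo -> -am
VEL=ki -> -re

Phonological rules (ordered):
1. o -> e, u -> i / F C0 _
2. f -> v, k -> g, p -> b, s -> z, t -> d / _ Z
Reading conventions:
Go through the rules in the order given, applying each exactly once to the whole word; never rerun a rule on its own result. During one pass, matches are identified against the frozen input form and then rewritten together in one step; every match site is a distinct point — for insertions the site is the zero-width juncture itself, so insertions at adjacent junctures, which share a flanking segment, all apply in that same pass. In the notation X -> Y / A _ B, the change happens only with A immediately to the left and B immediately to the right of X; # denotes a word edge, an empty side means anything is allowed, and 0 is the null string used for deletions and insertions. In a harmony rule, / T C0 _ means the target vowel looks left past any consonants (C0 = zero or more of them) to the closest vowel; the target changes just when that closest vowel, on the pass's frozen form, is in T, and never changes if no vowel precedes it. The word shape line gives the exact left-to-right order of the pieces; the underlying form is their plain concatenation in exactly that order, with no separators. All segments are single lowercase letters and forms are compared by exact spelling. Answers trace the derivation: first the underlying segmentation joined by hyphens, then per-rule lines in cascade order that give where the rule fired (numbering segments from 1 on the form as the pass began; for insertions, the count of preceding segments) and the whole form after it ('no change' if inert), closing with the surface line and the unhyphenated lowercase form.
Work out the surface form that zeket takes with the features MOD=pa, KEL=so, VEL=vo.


underlying: zeket-fs-vme-di
1. o -> e, u -> i / F C0 _: no change
2. f -> v, k -> g, p -> b, s -> z, t -> d / _ Z: fires at position(s) 7: zeketfzvmedi
surface: zeketfzvmedi


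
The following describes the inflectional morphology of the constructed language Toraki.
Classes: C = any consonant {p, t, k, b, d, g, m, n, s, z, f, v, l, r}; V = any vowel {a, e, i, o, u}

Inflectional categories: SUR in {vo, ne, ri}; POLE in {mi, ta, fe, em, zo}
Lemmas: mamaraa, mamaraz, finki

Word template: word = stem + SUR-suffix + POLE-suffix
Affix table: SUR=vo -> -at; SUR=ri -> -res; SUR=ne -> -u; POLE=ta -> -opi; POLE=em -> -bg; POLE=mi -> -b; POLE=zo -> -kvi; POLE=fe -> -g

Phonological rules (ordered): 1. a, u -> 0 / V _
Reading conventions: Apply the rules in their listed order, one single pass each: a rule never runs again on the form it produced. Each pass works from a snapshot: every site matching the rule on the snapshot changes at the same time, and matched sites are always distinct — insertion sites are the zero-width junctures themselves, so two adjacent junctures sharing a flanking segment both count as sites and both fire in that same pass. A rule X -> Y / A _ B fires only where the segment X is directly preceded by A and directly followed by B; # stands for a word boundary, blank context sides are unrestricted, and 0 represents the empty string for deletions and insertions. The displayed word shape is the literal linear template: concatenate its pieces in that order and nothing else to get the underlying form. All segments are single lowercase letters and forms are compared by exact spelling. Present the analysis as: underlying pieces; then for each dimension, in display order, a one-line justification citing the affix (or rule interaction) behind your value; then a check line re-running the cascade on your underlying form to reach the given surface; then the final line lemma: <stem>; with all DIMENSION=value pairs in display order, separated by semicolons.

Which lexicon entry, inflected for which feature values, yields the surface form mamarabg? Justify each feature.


underlying: mamaraa-u-bg
SUR=ne - signalled by the affix -u
POLE=em - signalled by the affix -bg
check: mamaraaubg -> mamarabg
lemma: mamaraa; SUR=ne; POLE=em


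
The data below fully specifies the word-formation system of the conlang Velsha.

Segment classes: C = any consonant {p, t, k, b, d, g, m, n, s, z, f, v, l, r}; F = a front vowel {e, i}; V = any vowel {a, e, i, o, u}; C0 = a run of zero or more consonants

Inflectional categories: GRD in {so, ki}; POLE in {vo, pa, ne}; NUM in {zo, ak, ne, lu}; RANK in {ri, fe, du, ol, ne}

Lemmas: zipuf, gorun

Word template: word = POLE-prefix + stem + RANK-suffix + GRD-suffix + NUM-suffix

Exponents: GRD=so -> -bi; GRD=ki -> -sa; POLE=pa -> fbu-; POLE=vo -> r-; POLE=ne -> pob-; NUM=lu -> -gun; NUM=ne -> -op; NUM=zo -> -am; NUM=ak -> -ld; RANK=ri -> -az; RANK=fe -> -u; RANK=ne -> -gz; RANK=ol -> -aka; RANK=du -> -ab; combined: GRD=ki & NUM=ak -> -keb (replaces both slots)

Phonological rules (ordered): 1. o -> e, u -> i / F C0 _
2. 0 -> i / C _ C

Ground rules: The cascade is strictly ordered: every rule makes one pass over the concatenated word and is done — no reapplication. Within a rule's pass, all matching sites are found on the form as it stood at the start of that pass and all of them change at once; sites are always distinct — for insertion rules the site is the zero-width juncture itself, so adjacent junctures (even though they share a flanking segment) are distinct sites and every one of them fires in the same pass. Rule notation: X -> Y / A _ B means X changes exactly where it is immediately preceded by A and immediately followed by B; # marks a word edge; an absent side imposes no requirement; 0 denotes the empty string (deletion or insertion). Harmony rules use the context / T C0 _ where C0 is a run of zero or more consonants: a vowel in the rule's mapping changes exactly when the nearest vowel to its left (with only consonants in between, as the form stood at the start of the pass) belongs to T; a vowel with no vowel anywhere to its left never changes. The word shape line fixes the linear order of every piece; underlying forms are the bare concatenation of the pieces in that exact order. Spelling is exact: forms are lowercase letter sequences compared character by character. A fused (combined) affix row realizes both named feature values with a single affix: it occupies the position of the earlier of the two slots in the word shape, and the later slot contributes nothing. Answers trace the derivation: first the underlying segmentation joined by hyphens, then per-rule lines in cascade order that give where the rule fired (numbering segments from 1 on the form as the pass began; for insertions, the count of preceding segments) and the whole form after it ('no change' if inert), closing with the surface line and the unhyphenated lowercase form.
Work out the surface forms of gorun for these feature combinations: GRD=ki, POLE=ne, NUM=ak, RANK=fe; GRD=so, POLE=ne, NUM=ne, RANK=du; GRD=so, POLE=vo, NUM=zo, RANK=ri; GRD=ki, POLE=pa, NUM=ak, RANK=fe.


cell GRD=ki, POLE=ne, NUM=ak, RANK=fe:
underlying: pob-gorun-u-keb
1. o -> e, u -> i / F C0 _: no change
2. 0 -> i / C _ C: inserts after position(s) 3: pobigorunukeb
surface: pobigorunukeb

cell GRD=so, POLE=ne, NUM=ne, RANK=du:
underlying: pob-gorun-ab-bi-op
1. o -> e, u -> i / F C0 _: fires at position(s) 13: pobgorunabbiep
2. 0 -> i / C _ C: inserts after position(s) 3, 10: pobigorunabibiep
surface: pobigorunabibiep

cell GRD=so, POLE=vo, NUM=zo, RANK=ri:
underlying: r-gorun-az-bi-am
1. o -> e, u -> i / F C0 _: no change
2. 0 -> i / C _ C: inserts after position(s) 1, 8: rigorunazibiam
surface: rigorunazibiam

cell GRD=ki, POLE=pa, NUM=ak, RANK=fe:
underlying: fbu-gorun-u-keb
1. o -> e, u -> i / F C0 _: no change
2. 0 -> i / C _ C: inserts after position(s) 1: fibugorunukeb
surface: fibugorunukeb


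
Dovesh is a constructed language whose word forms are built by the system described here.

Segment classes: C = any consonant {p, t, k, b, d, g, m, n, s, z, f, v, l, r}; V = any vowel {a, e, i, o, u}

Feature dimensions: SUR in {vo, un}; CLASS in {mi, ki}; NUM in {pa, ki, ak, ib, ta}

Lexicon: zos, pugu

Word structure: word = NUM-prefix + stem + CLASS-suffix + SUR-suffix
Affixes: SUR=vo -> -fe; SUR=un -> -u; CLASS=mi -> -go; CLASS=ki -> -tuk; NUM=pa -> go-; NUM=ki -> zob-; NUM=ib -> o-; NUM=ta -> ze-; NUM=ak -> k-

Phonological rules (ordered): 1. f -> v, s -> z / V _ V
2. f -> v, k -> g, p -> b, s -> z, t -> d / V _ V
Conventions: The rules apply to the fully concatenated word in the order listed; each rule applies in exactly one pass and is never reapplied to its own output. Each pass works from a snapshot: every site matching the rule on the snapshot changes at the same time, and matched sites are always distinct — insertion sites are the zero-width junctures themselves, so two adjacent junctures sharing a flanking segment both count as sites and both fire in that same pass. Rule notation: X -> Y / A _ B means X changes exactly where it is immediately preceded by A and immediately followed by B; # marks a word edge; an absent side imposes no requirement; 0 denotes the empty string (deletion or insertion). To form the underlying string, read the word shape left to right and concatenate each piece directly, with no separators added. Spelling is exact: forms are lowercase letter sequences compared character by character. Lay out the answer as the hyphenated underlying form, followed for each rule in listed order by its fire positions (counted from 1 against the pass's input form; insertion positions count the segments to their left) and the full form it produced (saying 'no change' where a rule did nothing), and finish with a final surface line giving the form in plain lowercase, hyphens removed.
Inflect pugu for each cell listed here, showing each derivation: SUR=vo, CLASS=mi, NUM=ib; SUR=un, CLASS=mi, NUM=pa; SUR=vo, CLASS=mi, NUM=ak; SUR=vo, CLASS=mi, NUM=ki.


cell SUR=vo, CLASS=mi, NUM=ib:
underlying: o-pugu-go-fe
1. f -> v, s -> z / V _ V: fires at position(s) 8: opugugove
2. f -> v, k -> g, p -> b, s -> z, t -> d / V _ V: fires at position(s) 2: obugugove
surface: obugugove

cell SUR=un, CLASS=mi, NUM=pa:
underlying: go-pugu-go-u
1. f -> v, s -> z / V _ V: no change
2. f -> v, k -> g, p -> b, s -> z, t -> d / V _ V: fires at position(s) 3: gobugugou
surface: gobugugou

cell SUR=vo, CLASS=mi, NUM=ak:
underlying: k-pugu-go-fe
1. f -> v, s -> z / V _ V: fires at position(s) 8: kpugugove
2. f -> v, k -> g, p -> b, s -> z, t -> d / V _ V: no change
surface: kpugugove

cell SUR=vo, CLASS=mi, NUM=ki:
underlying: zob-pugu-go-fe
1. f -> v, s -> z / V _ V: fires at position(s) 10: zobpugugove
2. f -> v, k -> g, p -> b, s -> z, t -> d / V _ V: no change
surface: zobpugugove


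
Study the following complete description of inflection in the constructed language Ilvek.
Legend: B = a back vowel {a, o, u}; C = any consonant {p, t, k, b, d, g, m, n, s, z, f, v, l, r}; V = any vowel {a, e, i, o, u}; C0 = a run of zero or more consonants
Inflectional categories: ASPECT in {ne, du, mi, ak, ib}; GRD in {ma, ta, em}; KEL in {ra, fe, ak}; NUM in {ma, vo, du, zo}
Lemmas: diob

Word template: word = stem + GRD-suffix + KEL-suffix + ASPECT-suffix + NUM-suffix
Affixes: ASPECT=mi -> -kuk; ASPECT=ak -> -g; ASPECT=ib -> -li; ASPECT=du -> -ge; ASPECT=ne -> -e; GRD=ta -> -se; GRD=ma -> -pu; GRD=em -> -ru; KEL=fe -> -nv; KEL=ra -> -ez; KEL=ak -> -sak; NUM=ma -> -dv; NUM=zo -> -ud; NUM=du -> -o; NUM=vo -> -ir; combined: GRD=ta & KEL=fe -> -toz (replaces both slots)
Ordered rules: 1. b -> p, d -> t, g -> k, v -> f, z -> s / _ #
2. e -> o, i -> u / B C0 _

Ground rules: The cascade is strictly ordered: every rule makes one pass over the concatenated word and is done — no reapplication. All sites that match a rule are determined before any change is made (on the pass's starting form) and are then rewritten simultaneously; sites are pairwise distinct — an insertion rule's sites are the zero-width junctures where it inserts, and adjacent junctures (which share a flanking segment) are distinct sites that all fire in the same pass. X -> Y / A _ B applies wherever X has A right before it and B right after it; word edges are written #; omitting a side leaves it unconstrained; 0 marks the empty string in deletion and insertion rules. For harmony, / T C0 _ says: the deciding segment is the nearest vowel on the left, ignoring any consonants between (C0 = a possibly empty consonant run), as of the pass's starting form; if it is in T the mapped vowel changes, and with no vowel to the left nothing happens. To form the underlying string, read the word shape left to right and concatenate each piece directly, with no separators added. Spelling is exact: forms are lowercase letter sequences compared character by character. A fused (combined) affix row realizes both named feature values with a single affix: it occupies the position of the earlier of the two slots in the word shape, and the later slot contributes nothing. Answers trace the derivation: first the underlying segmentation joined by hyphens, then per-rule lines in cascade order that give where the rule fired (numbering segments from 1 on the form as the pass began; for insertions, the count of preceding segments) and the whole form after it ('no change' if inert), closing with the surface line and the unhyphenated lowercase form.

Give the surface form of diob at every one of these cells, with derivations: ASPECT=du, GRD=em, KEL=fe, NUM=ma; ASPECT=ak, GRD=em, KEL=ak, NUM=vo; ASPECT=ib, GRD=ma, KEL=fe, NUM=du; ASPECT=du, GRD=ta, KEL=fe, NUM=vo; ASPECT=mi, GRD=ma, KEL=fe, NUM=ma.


cell ASPECT=du, GRD=em, KEL=fe, NUM=ma:
underlying: diob-ru-nv-ge-dv
1. b -> p, d -> t, g -> k, v -> f, z -> s / _ #: fires at position(s) 12: diobrunvgedf
2. e -> o, i -> u / B C0 _: fires at position(s) 10: diobrunvgodf
surface: diobrunvgodf

cell ASPECT=ak, GRD=em, KEL=ak, NUM=vo:
underlying: diob-ru-sak-g-ir
1. b -> p, d -> t, g -> k, v -> f, z -> s / _ #: no change
2. e -> o, i -> u / B C0 _: fires at position(s) 11: diobrusakgur
surface: diobrusakgur

cell ASPECT=ib, GRD=ma, KEL=fe, NUM=du:
underlying: diob-pu-nv-li-o
1. b -> p, d -> t, g -> k, v -> f, z -> s / _ #: no change
2. e -> o, i -> u / B C0 _: fires at position(s) 10: diobpunvluo
surface: diobpunvluo

cell ASPECT=du, GRD=ta, KEL=fe, NUM=vo:
underlying: diob-toz-ge-ir
1. b -> p, d -> t, g -> k, v -> f, z -> s / _ #: no change
2. e -> o, i -> u / B C0 _: fires at position(s) 9: diobtozgoir
surface: diobtozgoir

cell ASPECT=mi, GRD=ma, KEL=fe, NUM=ma:
underlying: diob-pu-nv-kuk-dv
1. b -> p, d -> t, g -> k, v -> f, z -> s / _ #: fires at position(s) 13: diobpunvkukdf
2. e -> o, i -> u / B C0 _: no change
surface: diobpunvkukdf


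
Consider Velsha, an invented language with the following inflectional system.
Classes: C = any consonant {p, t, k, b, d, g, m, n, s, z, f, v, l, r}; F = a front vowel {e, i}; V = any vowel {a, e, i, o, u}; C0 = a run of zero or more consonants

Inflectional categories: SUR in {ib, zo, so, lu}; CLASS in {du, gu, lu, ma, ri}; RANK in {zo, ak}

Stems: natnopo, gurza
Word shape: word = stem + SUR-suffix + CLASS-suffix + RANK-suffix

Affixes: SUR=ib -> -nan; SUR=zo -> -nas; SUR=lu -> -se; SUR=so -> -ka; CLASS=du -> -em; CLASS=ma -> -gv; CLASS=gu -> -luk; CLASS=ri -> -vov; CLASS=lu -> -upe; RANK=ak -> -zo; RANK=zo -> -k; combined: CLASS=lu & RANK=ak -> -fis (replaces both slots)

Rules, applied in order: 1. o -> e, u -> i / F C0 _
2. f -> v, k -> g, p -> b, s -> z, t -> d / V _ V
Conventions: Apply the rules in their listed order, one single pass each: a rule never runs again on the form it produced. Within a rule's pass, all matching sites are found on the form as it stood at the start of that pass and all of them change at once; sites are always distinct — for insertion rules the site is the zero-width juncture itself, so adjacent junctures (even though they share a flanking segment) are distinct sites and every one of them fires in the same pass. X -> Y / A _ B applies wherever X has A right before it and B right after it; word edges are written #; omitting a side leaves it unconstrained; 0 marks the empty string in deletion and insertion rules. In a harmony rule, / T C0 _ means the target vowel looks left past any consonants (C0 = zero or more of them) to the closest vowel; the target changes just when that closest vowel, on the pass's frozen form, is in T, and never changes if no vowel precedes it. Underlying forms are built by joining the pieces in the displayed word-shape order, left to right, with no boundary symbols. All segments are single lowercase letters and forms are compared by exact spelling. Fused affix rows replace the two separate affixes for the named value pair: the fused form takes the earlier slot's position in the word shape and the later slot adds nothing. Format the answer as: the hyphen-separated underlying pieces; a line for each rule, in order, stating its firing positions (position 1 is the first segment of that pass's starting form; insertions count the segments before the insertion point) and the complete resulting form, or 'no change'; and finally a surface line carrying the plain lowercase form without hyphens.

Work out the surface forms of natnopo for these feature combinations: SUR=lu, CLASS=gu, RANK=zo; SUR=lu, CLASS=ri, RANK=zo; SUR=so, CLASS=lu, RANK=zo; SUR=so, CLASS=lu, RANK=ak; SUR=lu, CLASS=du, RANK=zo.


cell SUR=lu, CLASS=gu, RANK=zo:
underlying: natnopo-se-luk-k
1. o -> e, u -> i / F C0 _: fires at position(s) 11: natnoposelikk
2. f -> v, k -> g, p -> b, s -> z, t -> d / V _ V: fires at position(s) 6, 8: natnobozelikk
surface: natnobozelikk

cell SUR=lu, CLASS=ri, RANK=zo:
underlying: natnopo-se-vov-k
1. o -> e, u -> i / F C0 _: fires at position(s) 11: natnoposevevk
2. f -> v, k -> g, p -> b, s -> z, t -> d / V _ V: fires at position(s) 6, 8: natnobozevevk
surface: natnobozevevk

cell SUR=so, CLASS=lu, RANK=zo:
underlying: natnopo-ka-upe-k
1. o -> e, u -> i / F C0 _: no change
2. f -> v, k -> g, p -> b, s -> z, t -> d / V _ V: fires at position(s) 6, 8, 11: natnobogaubek
surface: natnobogaubek

cell SUR=so, CLASS=lu, RANK=ak:
underlying: natnopo-ka-fis
1. o -> e, u -> i / F C0 _: no change
2. f -> v, k -> g, p -> b, s -> z, t -> d / V _ V: fires at position(s) 6, 8, 10: natnobogavis
surface: natnobogavis

cell SUR=lu, CLASS=du, RANK=zo:
underlying: natnopo-se-em-k
1. o -> e, u -> i / F C0 _: no change
2. f -> v, k -> g, p -> b, s -> z, t -> d / V _ V: fires at position(s) 6, 8: natnobozeemk
surface: natnobozeemk
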